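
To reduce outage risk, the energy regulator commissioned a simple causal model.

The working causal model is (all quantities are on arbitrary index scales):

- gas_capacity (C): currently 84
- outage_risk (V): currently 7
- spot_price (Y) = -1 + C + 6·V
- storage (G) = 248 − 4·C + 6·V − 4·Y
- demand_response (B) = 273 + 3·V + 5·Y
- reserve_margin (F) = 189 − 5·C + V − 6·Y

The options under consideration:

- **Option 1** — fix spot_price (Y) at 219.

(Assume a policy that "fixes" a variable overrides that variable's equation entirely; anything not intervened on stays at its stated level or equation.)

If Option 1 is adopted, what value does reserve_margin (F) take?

-1538

Option 1 (Y := 219):
  C = 84
  V = 7
  Y = 219
  F = 189 − 5·84 + 7 − 6·219 = -1538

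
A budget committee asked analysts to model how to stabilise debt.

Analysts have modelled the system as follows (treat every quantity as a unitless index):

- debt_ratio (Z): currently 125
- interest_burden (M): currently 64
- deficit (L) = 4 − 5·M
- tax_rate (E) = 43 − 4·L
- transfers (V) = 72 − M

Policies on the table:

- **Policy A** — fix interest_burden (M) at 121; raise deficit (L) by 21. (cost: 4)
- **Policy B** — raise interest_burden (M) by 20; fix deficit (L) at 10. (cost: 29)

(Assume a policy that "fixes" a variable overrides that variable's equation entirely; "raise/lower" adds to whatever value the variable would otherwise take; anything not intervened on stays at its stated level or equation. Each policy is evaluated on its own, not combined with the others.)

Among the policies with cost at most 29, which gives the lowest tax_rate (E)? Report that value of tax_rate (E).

Policy A (M := 121, L + 21):
  M = 121
  L = 4 − 5·121 (+21 from intervention) = -580
  E = 43 − 4·(-580) = 2363
Policy B (M + 20, L := 10):
  M = 64 + 20 = 84
  L = 10
  E = 43 − 4·10 = 3
Comparing — Policy A: E=2363, Policy B: E=3. Lowest is 3 (Policy B).

3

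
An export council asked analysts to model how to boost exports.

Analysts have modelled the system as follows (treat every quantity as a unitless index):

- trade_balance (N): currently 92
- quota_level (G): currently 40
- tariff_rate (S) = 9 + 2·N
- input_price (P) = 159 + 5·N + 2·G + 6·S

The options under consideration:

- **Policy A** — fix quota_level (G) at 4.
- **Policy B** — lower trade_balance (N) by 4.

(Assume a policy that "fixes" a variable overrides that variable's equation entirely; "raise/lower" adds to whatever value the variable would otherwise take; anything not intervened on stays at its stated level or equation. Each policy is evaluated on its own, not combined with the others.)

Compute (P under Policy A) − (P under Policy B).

Policy A (G := 4):
  N = 92
  G = 4
  S = 9 + 2·92 = 193
  P = 159 + 5·92 + 2·4 + 6·193 = 1785
Policy B (N − 4):
  N = 92 − 4 = 88
  G = 40
  S = 9 + 2·88 = 185
  P = 159 + 5·88 + 2·40 + 6·185 = 1789
P: 1785 − 1789 = -4

-4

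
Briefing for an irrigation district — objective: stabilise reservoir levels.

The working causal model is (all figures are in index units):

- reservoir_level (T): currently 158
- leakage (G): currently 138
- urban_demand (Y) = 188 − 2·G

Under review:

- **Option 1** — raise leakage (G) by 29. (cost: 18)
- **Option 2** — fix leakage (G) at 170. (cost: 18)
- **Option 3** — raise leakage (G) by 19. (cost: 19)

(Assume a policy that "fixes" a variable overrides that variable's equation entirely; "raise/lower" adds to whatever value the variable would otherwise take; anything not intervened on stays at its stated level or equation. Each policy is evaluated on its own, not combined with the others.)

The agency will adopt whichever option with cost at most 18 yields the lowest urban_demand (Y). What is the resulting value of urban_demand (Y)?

-152

Option 1 (G + 29):
  G = 138 + 29 = 167
  Y = 188 − 2·167 = -146
Option 2 (G := 170):
  G = 170
  Y = 188 − 2·170 = -152
Comparing — Option 1: Y=-146, Option 2: Y=-152. Lowest is -152 (Option 2).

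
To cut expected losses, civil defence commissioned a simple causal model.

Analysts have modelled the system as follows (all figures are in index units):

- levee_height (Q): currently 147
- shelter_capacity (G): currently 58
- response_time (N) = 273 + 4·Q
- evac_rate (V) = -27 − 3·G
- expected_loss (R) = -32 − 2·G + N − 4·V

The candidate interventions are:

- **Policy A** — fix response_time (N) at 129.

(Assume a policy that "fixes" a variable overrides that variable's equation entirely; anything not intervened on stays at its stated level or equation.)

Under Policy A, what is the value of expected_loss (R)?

Policy A (N := 129):
  Q = 147
  G = 58
  N = 129
  V = -27 − 3·58 = -201
  R = -32 − 2·58 + 129 − 4·(-201) = 785

785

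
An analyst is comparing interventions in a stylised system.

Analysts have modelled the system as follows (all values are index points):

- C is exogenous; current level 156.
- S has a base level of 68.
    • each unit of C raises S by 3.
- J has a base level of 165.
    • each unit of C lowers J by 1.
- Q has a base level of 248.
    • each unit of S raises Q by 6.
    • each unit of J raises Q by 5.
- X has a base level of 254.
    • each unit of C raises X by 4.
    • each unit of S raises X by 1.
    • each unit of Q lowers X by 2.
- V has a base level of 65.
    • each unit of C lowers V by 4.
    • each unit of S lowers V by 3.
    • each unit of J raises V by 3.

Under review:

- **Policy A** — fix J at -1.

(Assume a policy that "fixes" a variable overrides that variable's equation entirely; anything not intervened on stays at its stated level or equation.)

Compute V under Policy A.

Policy A (J := -1):
  C = 156
  S = 68 + 3·156 = 536
  J = -1
  V = 65 − 4·156 − 3·536 + 3·(-1) = -2170

-2170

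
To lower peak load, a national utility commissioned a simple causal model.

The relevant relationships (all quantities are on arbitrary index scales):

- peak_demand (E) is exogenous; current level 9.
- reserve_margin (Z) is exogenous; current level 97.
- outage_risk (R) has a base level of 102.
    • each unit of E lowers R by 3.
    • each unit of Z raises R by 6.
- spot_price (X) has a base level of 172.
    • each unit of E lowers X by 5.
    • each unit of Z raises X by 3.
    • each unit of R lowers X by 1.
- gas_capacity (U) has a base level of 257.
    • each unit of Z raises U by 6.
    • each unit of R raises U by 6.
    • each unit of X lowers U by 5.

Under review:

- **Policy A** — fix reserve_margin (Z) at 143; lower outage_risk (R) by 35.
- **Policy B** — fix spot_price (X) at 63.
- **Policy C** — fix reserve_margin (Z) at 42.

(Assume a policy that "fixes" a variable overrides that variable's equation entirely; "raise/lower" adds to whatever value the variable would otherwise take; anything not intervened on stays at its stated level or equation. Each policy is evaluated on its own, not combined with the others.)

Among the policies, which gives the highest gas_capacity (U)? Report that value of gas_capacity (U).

Policy A (Z := 143, R − 35):
  E = 9
  Z = 143
  R = 102 − 3·9 + 6·143 (−35 from intervention) = 898
  X = 172 − 5·9 + 3·143 − 898 = -342
  U = 257 + 6·143 + 6·898 − 5·(-342) = 8213
Policy B (X := 63):
  E = 9
  Z = 97
  R = 102 − 3·9 + 6·97 = 657
  X = 63
  U = 257 + 6·97 + 6·657 − 5·63 = 4466
Policy C (Z := 42):
  E = 9
  Z = 42
  R = 102 − 3·9 + 6·42 = 327
  X = 172 − 5·9 + 3·42 − 327 = -74
  U = 257 + 6·42 + 6·327 − 5·(-74) = 2841
Comparing — Policy A: U=8213, Policy B: U=4466, Policy C: U=2841. Highest is 8213 (Policy A).

8213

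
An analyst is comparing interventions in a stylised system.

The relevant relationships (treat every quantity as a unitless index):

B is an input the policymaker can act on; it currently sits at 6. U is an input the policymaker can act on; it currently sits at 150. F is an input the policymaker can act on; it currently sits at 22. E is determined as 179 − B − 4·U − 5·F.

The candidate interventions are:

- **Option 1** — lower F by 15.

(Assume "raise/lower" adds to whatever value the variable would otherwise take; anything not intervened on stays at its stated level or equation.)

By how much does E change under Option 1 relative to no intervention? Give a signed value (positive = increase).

75

Baseline:
  B = 6
  U = 150
  F = 22
  E = 179 − 6 − 4·150 − 5·22 = -537
Option 1 (F − 15):
  B = 6
  U = 150
  F = 22 − 15 = 7
  E = 179 − 6 − 4·150 − 5·7 = -462
Change in E: -462 − (-537) = 75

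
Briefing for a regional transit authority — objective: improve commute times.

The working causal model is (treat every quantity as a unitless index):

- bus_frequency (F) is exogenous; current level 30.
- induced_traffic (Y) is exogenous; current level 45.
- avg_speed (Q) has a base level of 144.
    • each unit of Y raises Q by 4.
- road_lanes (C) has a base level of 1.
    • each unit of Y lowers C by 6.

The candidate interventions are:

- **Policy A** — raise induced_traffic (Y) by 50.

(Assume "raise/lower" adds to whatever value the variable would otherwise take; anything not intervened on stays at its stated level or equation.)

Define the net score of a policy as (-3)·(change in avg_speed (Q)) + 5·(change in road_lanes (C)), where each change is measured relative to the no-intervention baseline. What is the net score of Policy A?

-2100

Baseline:
  Y = 45
  Q = 144 + 4·45 = 324
  C = 1 − 6·45 = -269
Policy A (Y + 50):
  Y = 45 + 50 = 95
  Q = 144 + 4·95 = 524
  C = 1 − 6·95 = -569
ΔQ = 524 − 324 = 200; ΔC = -569 − (-269) = -300
Score = (-3)·200 + 5·(-300) = -2100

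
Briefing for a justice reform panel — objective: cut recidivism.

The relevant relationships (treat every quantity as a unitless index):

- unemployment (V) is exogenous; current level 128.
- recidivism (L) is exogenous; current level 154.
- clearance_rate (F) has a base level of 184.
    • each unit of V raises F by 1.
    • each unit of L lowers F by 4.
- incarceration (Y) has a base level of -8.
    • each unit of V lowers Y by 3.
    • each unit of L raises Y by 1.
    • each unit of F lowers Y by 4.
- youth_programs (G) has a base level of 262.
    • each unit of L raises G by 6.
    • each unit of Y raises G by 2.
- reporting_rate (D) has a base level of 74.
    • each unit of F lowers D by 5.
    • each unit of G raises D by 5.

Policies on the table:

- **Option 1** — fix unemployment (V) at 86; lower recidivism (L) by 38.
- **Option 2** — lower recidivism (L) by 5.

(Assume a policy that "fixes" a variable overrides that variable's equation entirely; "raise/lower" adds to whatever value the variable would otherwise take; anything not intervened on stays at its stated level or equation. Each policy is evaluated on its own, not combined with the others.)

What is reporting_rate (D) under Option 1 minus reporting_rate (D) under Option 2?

Option 1 (V := 86, L − 38):
  V = 86
  L = 154 − 38 = 116
  F = 184 + 86 − 4·116 = -194
  Y = -8 − 3·86 + 116 − 4·(-194) = 626
  G = 262 + 6·116 + 2·626 = 2210
  D = 74 − 5·(-194) + 5·2210 = 12094
Option 2 (L − 5):
  V = 128
  L = 154 − 5 = 149
  F = 184 + 128 − 4·149 = -284
  Y = -8 − 3·128 + 149 − 4·(-284) = 893
  G = 262 + 6·149 + 2·893 = 2942
  D = 74 − 5·(-284) + 5·2942 = 16204
D: 12094 − 16204 = -4110

-4110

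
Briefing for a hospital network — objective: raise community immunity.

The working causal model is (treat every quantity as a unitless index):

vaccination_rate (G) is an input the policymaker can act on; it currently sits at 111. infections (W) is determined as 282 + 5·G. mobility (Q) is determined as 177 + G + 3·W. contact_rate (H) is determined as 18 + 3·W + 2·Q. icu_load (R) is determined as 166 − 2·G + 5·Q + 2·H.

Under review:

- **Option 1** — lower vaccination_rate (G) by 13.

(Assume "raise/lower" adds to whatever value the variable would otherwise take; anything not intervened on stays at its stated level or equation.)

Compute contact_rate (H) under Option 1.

7516

Option 1 (G − 13):
  G = 111 − 13 = 98
  W = 282 + 5·98 = 772
  Q = 177 + 98 + 3·772 = 2591
  H = 18 + 3·772 + 2·2591 = 7516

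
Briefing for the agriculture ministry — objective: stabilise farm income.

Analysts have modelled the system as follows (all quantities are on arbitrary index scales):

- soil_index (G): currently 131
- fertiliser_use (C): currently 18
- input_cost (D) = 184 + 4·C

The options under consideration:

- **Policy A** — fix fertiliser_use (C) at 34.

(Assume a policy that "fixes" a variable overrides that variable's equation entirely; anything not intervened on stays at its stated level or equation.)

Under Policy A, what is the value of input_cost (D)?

Policy A (C := 34):
  C = 34
  D = 184 + 4·34 = 320

320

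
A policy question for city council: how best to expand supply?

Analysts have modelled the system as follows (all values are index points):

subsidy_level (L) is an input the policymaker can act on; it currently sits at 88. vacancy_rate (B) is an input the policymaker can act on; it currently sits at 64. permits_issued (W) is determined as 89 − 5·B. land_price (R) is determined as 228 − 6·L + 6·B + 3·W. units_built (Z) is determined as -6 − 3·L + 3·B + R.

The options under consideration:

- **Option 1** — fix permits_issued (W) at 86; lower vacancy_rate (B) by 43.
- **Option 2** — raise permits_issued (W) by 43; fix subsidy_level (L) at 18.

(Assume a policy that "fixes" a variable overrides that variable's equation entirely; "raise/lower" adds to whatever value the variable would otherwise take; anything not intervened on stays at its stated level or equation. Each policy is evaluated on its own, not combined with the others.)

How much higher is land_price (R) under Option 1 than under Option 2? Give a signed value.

Option 1 (W := 86, B − 43):
  L = 88
  B = 64 − 43 = 21
  W = 86
  R = 228 − 6·88 + 6·21 + 3·86 = 84
Option 2 (W + 43, L := 18):
  L = 18
  B = 64
  W = 89 − 5·64 (+43 from intervention) = -188
  R = 228 − 6·18 + 6·64 + 3·(-188) = -60
R: 84 − (-60) = 144

144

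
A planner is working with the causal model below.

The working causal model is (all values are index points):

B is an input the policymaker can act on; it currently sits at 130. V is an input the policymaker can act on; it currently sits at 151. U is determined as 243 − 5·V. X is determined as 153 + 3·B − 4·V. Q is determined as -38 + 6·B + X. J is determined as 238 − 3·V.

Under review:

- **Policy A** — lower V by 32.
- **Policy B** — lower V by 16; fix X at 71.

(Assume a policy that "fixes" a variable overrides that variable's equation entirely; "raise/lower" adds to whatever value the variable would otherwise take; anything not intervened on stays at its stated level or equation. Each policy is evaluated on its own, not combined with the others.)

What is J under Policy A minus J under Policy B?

48

Policy A (V − 32):
  V = 151 − 32 = 119
  J = 238 − 3·119 = -119
Policy B (V − 16, X := 71):
  V = 151 − 16 = 135
  J = 238 − 3·135 = -167
J: -119 − (-167) = 48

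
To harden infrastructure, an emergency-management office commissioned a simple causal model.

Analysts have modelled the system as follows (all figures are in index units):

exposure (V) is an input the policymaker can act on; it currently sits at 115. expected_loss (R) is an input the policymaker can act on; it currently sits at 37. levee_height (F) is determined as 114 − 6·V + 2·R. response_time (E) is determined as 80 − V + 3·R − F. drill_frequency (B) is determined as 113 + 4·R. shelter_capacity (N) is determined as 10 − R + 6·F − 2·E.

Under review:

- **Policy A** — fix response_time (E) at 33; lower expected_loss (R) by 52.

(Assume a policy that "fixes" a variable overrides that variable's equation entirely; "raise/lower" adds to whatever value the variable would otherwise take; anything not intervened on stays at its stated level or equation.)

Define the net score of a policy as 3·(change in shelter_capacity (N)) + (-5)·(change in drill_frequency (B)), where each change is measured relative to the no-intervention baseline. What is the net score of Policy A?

Baseline:
  V = 115
  R = 37
  F = 114 − 6·115 + 2·37 = -502
  E = 80 − 115 + 3·37 − (-502) = 578
  B = 113 + 4·37 = 261
  N = 10 − 37 + 6·(-502) − 2·578 = -4195
Policy A (E := 33, R − 52):
  V = 115
  R = 37 − 52 = -15
  F = 114 − 6·115 + 2·(-15) = -606
  E = 33
  B = 113 + 4·(-15) = 53
  N = 10 − (-15) + 6·(-606) − 2·33 = -3677
ΔN = -3677 − (-4195) = 518; ΔB = 53 − 261 = -208
Score = 3·518 + (-5)·(-208) = 2594

2594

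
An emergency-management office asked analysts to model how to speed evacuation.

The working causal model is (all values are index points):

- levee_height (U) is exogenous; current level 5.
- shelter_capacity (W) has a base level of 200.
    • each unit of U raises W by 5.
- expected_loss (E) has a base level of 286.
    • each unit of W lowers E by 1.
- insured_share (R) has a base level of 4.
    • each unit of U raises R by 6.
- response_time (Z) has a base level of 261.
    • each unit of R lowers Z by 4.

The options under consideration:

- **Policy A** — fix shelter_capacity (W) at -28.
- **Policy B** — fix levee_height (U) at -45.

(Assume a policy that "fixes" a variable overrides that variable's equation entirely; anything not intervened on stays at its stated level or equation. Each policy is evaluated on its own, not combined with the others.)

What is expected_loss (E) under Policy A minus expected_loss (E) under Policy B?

3

Policy A (W := -28):
  U = 5
  W = -28
  E = 286 − (-28) = 314
Policy B (U := -45):
  U = -45
  W = 200 + 5·(-45) = -25
  E = 286 − (-25) = 311
E: 314 − 311 = 3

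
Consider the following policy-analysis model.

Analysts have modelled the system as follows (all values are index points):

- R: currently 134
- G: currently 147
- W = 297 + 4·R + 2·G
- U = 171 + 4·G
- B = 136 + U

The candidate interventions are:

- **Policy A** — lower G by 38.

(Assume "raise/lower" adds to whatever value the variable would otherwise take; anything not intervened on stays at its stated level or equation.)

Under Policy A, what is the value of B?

743

Policy A (G − 38):
  G = 147 − 38 = 109
  U = 171 + 4·109 = 607
  B = 136 + 607 = 743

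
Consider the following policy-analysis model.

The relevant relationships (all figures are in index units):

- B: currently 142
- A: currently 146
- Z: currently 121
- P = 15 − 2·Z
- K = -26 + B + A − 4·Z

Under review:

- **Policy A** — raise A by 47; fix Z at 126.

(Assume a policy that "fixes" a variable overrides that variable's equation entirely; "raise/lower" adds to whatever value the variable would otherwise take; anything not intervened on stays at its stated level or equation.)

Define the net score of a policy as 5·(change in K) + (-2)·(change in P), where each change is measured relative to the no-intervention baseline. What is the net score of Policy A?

155

Baseline:
  B = 142
  A = 146
  Z = 121
  P = 15 − 2·121 = -227
  K = -26 + 142 + 146 − 4·121 = -222
Policy A (A + 47, Z := 126):
  B = 142
  A = 146 + 47 = 193
  Z = 126
  P = 15 − 2·126 = -237
  K = -26 + 142 + 193 − 4·126 = -195
ΔK = -195 − (-222) = 27; ΔP = -237 − (-227) = -10
Score = 5·27 + (-2)·(-10) = 155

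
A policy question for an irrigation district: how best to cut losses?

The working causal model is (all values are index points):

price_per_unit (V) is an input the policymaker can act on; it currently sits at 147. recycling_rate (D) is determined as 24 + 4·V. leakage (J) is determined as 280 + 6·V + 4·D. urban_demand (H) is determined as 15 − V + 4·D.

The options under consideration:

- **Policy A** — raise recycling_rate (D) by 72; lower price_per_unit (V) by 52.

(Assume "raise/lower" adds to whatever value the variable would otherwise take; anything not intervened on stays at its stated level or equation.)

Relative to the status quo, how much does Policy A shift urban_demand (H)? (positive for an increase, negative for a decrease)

-492

Baseline:
  V = 147
  D = 24 + 4·147 = 612
  H = 15 − 147 + 4·612 = 2316
Policy A (D + 72, V − 52):
  V = 147 − 52 = 95
  D = 24 + 4·95 (+72 from intervention) = 476
  H = 15 − 95 + 4·476 = 1824
Change in H: 1824 − 2316 = -492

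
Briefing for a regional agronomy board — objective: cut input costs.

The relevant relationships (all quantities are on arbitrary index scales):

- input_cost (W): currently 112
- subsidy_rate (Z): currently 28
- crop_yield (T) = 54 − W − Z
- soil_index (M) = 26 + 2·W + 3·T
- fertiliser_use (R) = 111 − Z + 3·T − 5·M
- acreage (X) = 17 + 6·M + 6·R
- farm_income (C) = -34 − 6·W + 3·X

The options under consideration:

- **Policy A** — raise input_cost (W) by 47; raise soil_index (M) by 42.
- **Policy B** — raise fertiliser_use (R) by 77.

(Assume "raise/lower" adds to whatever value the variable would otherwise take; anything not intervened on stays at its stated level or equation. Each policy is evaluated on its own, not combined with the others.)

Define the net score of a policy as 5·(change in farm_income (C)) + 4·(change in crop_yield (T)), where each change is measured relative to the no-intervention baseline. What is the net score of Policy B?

6930

Baseline:
  W = 112
  Z = 28
  T = 54 − 112 − 28 = -86
  M = 26 + 2·112 + 3·(-86) = -8
  R = 111 − 28 + 3·(-86) − 5·(-8) = -135
  X = 17 + 6·(-8) + 6·(-135) = -841
  C = -34 − 6·112 + 3·(-841) = -3229
Policy B (R + 77):
  W = 112
  Z = 28
  T = 54 − 112 − 28 = -86
  M = 26 + 2·112 + 3·(-86) = -8
  R = 111 − 28 + 3·(-86) − 5·(-8) (+77 from intervention) = -58
  X = 17 + 6·(-8) + 6·(-58) = -379
  C = -34 − 6·112 + 3·(-379) = -1843
ΔC = -1843 − (-3229) = 1386; ΔT = -86 − (-86) = 0
Score = 5·1386 + 4·0 = 6930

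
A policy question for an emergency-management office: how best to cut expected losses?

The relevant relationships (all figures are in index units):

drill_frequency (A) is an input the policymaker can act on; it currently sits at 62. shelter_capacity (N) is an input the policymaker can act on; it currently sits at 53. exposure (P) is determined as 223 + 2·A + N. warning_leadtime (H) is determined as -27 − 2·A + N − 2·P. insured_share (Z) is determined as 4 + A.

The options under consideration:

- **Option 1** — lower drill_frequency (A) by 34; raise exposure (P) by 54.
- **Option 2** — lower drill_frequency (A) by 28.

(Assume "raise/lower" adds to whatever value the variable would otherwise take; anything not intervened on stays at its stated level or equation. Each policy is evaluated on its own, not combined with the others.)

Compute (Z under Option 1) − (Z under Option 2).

-6

Option 1 (A − 34, P + 54):
  A = 62 − 34 = 28
  Z = 4 + 28 = 32
Option 2 (A − 28):
  A = 62 − 28 = 34
  Z = 4 + 34 = 38
Z: 32 − 38 = -6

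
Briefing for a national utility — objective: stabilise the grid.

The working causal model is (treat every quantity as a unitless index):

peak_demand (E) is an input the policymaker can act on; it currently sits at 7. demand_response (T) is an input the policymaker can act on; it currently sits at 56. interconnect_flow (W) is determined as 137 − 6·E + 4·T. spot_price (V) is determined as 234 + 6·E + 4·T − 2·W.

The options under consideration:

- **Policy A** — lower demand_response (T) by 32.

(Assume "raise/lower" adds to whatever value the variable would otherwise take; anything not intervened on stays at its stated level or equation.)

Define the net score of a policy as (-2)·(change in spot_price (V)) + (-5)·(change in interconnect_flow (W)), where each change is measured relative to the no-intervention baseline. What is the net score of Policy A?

384

Baseline:
  E = 7
  T = 56
  W = 137 − 6·7 + 4·56 = 319
  V = 234 + 6·7 + 4·56 − 2·319 = -138
Policy A (T − 32):
  E = 7
  T = 56 − 32 = 24
  W = 137 − 6·7 + 4·24 = 191
  V = 234 + 6·7 + 4·24 − 2·191 = -10
ΔV = -10 − (-138) = 128; ΔW = 191 − 319 = -128
Score = (-2)·128 + (-5)·(-128) = 384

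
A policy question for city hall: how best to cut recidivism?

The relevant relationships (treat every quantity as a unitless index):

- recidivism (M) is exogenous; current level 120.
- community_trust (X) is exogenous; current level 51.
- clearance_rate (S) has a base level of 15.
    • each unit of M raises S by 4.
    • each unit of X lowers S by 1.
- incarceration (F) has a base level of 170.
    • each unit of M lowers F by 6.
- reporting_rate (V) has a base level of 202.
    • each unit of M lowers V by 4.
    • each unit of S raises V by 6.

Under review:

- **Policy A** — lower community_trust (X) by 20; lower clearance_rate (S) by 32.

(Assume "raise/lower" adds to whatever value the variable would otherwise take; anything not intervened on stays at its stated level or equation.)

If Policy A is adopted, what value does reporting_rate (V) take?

2314

Policy A (X − 20, S − 32):
  M = 120
  X = 51 − 20 = 31
  S = 15 + 4·120 − 31 (−32 from intervention) = 432
  V = 202 − 4·120 + 6·432 = 2314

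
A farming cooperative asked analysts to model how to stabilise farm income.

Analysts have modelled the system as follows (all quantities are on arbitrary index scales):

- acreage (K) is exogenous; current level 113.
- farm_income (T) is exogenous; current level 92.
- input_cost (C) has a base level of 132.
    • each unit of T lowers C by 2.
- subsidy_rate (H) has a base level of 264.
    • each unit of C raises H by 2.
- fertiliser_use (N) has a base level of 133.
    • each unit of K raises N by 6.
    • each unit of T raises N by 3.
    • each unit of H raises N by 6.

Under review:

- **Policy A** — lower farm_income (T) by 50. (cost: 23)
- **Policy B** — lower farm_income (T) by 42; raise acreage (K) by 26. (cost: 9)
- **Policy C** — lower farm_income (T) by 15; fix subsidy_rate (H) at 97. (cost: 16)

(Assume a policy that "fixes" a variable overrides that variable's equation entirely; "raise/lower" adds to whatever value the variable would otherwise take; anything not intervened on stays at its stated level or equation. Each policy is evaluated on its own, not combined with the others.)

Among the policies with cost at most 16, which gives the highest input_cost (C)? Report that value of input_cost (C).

Policy B (T − 42, K + 26):
  T = 92 − 42 = 50
  C = 132 − 2·50 = 32
Policy C (T − 15, H := 97):
  T = 92 − 15 = 77
  C = 132 − 2·77 = -22
Comparing — Policy B: C=32, Policy C: C=-22. Highest is 32 (Policy B).

32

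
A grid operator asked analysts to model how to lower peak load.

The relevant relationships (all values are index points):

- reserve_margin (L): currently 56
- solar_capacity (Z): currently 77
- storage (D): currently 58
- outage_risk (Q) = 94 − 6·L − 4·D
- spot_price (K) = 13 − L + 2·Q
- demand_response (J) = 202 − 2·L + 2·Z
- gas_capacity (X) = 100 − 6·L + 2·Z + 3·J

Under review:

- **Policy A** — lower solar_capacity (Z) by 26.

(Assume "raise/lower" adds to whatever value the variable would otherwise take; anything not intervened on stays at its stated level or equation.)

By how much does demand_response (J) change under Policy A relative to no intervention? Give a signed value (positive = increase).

Baseline:
  L = 56
  Z = 77
  J = 202 − 2·56 + 2·77 = 244
Policy A (Z − 26):
  L = 56
  Z = 77 − 26 = 51
  J = 202 − 2·56 + 2·51 = 192
Change in J: 192 − 244 = -52

-52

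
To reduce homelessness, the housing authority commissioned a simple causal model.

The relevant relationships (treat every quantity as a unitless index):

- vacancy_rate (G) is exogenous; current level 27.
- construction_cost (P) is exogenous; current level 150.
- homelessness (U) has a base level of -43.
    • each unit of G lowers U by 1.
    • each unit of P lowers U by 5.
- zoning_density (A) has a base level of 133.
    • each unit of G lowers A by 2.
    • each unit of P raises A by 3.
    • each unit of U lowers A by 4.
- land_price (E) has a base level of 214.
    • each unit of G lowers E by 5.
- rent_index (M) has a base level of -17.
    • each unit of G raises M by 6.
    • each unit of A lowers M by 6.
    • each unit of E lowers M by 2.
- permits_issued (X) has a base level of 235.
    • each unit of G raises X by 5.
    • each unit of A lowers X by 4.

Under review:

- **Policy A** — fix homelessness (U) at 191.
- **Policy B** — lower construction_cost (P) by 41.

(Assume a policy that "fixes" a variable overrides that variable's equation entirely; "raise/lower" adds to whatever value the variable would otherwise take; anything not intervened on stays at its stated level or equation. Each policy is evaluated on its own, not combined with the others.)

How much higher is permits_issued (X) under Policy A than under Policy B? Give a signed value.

Policy A (U := 191):
  G = 27
  P = 150
  U = 191
  A = 133 − 2·27 + 3·150 − 4·191 = -235
  X = 235 + 5·27 − 4·(-235) = 1310
Policy B (P − 41):
  G = 27
  P = 150 − 41 = 109
  U = -43 − 27 − 5·109 = -615
  A = 133 − 2·27 + 3·109 − 4·(-615) = 2866
  X = 235 + 5·27 − 4·2866 = -11094
X: 1310 − (-11094) = 12404

12404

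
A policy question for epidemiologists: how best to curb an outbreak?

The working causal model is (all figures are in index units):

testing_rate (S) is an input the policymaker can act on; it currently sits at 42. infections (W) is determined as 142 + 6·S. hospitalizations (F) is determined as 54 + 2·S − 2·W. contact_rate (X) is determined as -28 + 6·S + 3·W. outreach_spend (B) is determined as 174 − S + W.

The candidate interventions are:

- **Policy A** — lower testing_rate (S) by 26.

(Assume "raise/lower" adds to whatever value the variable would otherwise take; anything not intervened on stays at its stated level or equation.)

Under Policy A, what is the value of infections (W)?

Policy A (S − 26):
  S = 42 − 26 = 16
  W = 142 + 6·16 = 238

238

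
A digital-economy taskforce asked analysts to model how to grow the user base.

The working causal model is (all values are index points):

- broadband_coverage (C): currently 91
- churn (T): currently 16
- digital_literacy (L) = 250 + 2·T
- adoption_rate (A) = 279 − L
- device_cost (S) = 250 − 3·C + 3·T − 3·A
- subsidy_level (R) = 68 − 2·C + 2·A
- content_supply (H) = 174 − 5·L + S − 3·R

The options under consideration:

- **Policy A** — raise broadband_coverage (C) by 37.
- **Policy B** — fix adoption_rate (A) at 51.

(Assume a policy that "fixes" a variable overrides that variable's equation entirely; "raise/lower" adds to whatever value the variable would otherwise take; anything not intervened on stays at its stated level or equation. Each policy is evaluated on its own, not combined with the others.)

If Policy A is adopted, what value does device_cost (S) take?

-77

Policy A (C + 37):
  C = 91 + 37 = 128
  T = 16
  L = 250 + 2·16 = 282
  A = 279 − 282 = -3
  S = 250 − 3·128 + 3·16 − 3·(-3) = -77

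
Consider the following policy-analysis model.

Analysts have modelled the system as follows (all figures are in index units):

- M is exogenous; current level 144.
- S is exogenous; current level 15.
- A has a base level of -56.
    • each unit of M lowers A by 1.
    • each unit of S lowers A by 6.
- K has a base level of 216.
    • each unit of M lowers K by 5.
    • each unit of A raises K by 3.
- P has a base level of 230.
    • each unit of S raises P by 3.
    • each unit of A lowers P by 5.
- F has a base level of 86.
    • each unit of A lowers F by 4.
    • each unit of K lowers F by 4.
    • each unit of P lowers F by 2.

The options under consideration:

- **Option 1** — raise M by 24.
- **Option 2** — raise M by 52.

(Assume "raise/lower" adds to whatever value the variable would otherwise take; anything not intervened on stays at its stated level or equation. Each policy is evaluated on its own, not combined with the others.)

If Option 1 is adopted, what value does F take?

Option 1 (M + 24):
  M = 144 + 24 = 168
  S = 15
  A = -56 − 168 − 6·15 = -314
  K = 216 − 5·168 + 3·(-314) = -1566
  P = 230 + 3·15 − 5·(-314) = 1845
  F = 86 − 4·(-314) − 4·(-1566) − 2·1845 = 3916

3916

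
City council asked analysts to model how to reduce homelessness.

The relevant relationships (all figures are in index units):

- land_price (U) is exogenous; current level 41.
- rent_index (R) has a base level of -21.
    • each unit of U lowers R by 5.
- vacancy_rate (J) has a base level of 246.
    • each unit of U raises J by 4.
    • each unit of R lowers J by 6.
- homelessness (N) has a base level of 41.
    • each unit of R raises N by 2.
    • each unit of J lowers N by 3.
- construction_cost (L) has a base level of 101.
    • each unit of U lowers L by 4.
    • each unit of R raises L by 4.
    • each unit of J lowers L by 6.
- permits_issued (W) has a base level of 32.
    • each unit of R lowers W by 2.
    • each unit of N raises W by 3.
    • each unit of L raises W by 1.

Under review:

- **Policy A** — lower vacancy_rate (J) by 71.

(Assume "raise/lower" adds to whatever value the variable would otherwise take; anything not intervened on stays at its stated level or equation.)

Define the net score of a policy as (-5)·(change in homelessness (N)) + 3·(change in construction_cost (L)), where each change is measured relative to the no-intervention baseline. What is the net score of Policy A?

213

Baseline:
  U = 41
  R = -21 − 5·41 = -226
  J = 246 + 4·41 − 6·(-226) = 1766
  N = 41 + 2·(-226) − 3·1766 = -5709
  L = 101 − 4·41 + 4·(-226) − 6·1766 = -11563
Policy A (J − 71):
  U = 41
  R = -21 − 5·41 = -226
  J = 246 + 4·41 − 6·(-226) (−71 from intervention) = 1695
  N = 41 + 2·(-226) − 3·1695 = -5496
  L = 101 − 4·41 + 4·(-226) − 6·1695 = -11137
ΔN = -5496 − (-5709) = 213; ΔL = -11137 − (-11563) = 426
Score = (-5)·213 + 3·426 = 213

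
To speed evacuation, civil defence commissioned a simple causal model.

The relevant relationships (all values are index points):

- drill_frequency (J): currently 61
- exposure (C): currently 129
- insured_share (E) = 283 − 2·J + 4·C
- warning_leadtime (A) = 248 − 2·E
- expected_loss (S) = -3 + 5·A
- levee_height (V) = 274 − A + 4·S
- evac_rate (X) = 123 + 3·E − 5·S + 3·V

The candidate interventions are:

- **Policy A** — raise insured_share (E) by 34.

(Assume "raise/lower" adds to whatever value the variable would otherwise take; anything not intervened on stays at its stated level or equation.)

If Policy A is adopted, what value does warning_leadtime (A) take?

-1174

Policy A (E + 34):
  J = 61
  C = 129
  E = 283 − 2·61 + 4·129 (+34 from intervention) = 711
  A = 248 − 2·711 = -1174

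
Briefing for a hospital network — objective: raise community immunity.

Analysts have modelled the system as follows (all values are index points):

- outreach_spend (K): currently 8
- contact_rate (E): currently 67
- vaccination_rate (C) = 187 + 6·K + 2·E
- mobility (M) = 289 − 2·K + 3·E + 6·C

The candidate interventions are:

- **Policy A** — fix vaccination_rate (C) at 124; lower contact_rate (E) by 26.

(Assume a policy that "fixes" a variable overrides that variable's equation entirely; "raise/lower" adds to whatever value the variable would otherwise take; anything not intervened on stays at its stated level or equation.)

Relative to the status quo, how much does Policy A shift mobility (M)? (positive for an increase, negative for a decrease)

-1548

Baseline:
  K = 8
  E = 67
  C = 187 + 6·8 + 2·67 = 369
  M = 289 − 2·8 + 3·67 + 6·369 = 2688
Policy A (C := 124, E − 26):
  K = 8
  E = 67 − 26 = 41
  C = 124
  M = 289 − 2·8 + 3·41 + 6·124 = 1140
Change in M: 1140 − 2688 = -1548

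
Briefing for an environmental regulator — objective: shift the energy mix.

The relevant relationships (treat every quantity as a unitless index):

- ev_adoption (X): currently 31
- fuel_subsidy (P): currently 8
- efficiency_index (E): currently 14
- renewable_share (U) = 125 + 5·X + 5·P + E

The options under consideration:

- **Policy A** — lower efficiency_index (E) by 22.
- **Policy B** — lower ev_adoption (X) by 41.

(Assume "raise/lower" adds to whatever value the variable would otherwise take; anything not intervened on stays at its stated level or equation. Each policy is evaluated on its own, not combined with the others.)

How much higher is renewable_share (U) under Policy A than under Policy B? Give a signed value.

183

Policy A (E − 22):
  X = 31
  P = 8
  E = 14 − 22 = -8
  U = 125 + 5·31 + 5·8 + (-8) = 312
Policy B (X − 41):
  X = 31 − 41 = -10
  P = 8
  E = 14
  U = 125 + 5·(-10) + 5·8 + 14 = 129
U: 312 − 129 = 183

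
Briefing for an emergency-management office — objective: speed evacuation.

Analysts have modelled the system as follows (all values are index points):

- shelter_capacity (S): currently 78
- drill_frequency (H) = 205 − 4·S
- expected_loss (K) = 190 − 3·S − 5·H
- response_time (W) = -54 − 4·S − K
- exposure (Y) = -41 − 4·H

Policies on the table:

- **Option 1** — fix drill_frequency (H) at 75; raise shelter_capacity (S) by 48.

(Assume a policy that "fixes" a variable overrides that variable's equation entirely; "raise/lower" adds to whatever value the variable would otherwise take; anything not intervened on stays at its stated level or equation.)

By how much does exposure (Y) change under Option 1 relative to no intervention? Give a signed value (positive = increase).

Baseline:
  S = 78
  H = 205 − 4·78 = -107
  Y = -41 − 4·(-107) = 387
Option 1 (H := 75, S + 48):
  S = 78 + 48 = 126
  H = 75
  Y = -41 − 4·75 = -341
Change in Y: -341 − 387 = -728

-728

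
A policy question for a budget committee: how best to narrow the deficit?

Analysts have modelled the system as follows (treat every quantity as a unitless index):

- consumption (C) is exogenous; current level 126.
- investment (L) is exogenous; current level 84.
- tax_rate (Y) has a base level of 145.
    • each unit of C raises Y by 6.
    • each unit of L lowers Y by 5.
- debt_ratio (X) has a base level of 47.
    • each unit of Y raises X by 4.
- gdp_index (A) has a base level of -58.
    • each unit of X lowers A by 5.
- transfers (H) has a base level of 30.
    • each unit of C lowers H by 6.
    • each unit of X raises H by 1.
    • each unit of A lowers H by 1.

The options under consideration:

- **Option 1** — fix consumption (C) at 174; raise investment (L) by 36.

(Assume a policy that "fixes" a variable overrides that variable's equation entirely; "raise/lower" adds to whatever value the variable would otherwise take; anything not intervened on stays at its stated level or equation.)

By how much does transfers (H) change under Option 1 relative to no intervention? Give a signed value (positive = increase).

Baseline:
  C = 126
  L = 84
  Y = 145 + 6·126 − 5·84 = 481
  X = 47 + 4·481 = 1971
  A = -58 − 5·1971 = -9913
  H = 30 − 6·126 + 1971 − (-9913) = 11158
Option 1 (C := 174, L + 36):
  C = 174
  L = 84 + 36 = 120
  Y = 145 + 6·174 − 5·120 = 589
  X = 47 + 4·589 = 2403
  A = -58 − 5·2403 = -12073
  H = 30 − 6·174 + 2403 − (-12073) = 13462
Change in H: 13462 − 11158 = 2304

2304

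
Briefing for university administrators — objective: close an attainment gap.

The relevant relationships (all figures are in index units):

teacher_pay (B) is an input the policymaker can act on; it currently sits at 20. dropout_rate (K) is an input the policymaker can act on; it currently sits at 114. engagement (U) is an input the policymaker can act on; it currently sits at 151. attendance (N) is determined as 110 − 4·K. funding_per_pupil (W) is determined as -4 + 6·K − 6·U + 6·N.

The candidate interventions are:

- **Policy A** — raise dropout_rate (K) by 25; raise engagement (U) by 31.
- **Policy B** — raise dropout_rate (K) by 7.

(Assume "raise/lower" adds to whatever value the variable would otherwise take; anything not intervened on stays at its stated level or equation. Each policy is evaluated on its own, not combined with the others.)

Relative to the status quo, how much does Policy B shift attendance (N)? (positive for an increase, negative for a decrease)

-28

Baseline:
  K = 114
  N = 110 − 4·114 = -346
Policy B (K + 7):
  K = 114 + 7 = 121
  N = 110 − 4·121 = -374
Change in N: -374 − (-346) = -28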